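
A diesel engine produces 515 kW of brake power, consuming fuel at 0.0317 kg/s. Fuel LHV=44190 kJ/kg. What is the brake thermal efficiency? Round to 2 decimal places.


eta_BTE = (BP / (mf * LHV)) * 100
Denominator = 0.0317 * 44190 = 1400.8230 kW
eta_BTE = (515 / 1400.8230) * 100 = 36.76%


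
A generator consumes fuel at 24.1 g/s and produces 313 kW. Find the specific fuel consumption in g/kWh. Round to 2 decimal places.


SFC = (mf / BP) * 3600
Rate = 24.1 / 313 = 0.076997 g/(s*kW)
SFC = 0.076997 * 3600 = 277.19 g/kWh


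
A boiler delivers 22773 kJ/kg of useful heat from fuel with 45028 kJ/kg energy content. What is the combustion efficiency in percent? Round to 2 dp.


Efficiency = (Q_useful / Q_fuel) * 100
Efficiency = (22773 / 45028) * 100
Efficiency = 0.5058 * 100 = 50.58%


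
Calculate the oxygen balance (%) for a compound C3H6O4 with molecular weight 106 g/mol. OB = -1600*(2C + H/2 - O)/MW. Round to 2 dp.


OB = -1600 * (2C + H/2 - O) / MW
Inner = 2*3 + 6/2 - 4 = 5.00
OB = -1600 * 5.00 / 106 = -75.47%


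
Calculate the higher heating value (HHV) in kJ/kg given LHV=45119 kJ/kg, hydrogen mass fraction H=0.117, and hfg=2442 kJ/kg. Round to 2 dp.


HHV = LHV + hfg * 9 * H
Water addition = 2442 * 9 * 0.117 = 2571.426 kJ/kg
HHV = 45119 + 2571.426 = 47690.43 kJ/kg


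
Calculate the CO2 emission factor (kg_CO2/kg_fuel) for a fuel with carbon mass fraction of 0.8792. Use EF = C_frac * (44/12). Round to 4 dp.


EF = C_frac * (M_CO2 / M_C)
EF = 0.8792 * (44/12)
EF = 0.8792 * 3.666667 = 3.2237 kg_CO2/kg_fuel


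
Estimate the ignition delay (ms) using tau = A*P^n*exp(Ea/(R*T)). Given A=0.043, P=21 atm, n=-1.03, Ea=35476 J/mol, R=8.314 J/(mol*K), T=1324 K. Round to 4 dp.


tau = A * P^n * exp(Ea/(R*T))
P^n = 21^(-1.03) = 0.04346244
Ea/(R*T) = 35476/(8.314*1324) = 3.222824
exp(Ea/(R*T)) = 25.098909
tau = 0.043 * 0.04346244 * 25.098909 = 0.0469 ms


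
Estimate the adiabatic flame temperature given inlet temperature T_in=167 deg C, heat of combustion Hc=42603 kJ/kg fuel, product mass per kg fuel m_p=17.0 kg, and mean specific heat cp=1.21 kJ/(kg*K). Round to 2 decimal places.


T_ad = T_in + Hc / (m_p * cp)
Denominator = 17.0 * 1.21 = 20.5700
Temperature rise = 42603 / 20.5700 = 2071.12 K
T_ad = 167 + 2071.12 = 2238.12 deg C


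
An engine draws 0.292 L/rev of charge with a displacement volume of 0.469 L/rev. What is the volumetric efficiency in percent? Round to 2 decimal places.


eta_v = (V_actual / V_disp) * 100
Ratio = 0.292 / 0.469 = 0.6226
eta_v = 0.6226 * 100 = 62.26%


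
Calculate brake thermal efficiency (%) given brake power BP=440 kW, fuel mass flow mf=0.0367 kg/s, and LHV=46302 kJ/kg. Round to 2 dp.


eta_BTE = (BP / (mf * LHV)) * 100
Denominator = 0.0367 * 46302 = 1699.2834 kW
eta_BTE = (440 / 1699.2834) * 100 = 25.89%


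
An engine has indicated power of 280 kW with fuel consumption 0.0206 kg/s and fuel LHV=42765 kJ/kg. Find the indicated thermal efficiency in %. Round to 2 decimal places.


eta_ith = (IP / (mf * LHV)) * 100
Denominator = 0.0206 * 42765 = 880.9590 kW
eta_ith = (280 / 880.9590) * 100 = 31.78%


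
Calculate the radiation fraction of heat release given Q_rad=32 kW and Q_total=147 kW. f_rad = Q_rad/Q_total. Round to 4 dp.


f_rad = Q_rad / Q_total
f_rad = 32 / 147 = 0.2177


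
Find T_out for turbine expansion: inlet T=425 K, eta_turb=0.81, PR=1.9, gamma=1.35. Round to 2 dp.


T_out = T_in * (1 - eta * (1 - PR^(-(gamma-1)/gamma)))
Exponent = -(1.35-1)/1.35 = -0.25925926
PR^exp = 1.9^(-0.25925926) = 0.84670193
Factor = 1 - 0.81*(1 - 0.84670193) = 0.87582856
T_out = 425 * 0.87582856 = 372.23 K


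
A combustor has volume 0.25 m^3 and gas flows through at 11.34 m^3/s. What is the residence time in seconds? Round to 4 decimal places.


tau = V / Q_flow
tau = 0.25 / 11.34 = 0.0220 s


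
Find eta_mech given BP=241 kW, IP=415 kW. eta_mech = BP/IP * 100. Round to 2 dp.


eta_mech = (BP / IP) * 100
Ratio = 241 / 415 = 0.5807
eta_mech = 0.5807 * 100 = 58.07%


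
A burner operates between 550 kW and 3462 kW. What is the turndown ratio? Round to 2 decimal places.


TDR = Q_max / Q_min
TDR = 3462 / 550 = 6.29


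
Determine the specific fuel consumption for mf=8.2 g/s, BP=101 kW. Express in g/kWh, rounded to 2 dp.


SFC = (mf / BP) * 3600
Rate = 8.2 / 101 = 0.081188 g/(s*kW)
SFC = 0.081188 * 3600 = 292.28 g/kWh


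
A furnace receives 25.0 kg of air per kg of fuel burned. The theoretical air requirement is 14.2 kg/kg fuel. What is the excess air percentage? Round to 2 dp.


Excess air = actual - stoichiometric = 25.0 - 14.2 = 10.80 kg/kg fuel
Excess air % = (excess / stoich) * 100 = (10.80 / 14.2) * 100 = 76.06%


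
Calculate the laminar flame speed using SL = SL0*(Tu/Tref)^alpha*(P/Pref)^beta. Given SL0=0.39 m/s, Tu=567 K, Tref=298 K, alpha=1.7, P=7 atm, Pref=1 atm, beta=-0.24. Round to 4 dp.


SL = SL0 * (Tu/Tref)^alpha * (P/Pref)^beta
T ratio = 567/298 = 1.90268456
(T ratio)^alpha = 1.90268456^1.7 = 2.984857
(P/Pref)^beta = 7^(-0.24) = 0.626869
SL = 0.39 * 2.984857 * 0.626869 = 0.7297 m/s


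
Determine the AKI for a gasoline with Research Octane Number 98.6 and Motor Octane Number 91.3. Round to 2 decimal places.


AKI = (RON + MON) / 2
AKI = (98.6 + 91.3) / 2
AKI = 189.9 / 2 = 94.95


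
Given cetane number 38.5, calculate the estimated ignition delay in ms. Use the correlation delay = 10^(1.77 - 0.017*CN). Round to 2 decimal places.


delay = 10^(1.77 - 0.017*CN)
Exponent = 1.77 - 0.017*38.5 = 1.1155
delay = 10^1.1155 = 13.05 ms


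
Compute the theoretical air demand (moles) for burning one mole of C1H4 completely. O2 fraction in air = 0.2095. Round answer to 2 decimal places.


Balanced combustion: C1H4 + 2 O2 -> 1 CO2 + 2 H2O
O2 needed = C + H/4 = 1 + 4/4 = 2.00 moles
Air moles = O2 / 0.2095 = 2.00 / 0.2095 = 9.55 moles air


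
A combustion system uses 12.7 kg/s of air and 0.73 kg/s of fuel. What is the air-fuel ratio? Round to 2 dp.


AFR = m_air / m_fuel
AFR = 12.7 / 0.73 = 17.40


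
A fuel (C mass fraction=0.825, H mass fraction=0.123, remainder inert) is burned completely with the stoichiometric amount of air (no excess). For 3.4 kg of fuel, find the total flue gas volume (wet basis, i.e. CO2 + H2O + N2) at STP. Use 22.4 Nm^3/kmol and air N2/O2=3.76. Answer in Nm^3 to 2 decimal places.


Per kg fuel: CO2 = (C/12 kmol)*22.4 = (0.825/12)*22.4 = 1.54000 Nm^3
Per kg fuel: H2O = (H/2 kmol)*22.4 = (0.123/2)*22.4 = 1.37760 Nm^3
O2 needed per kg fuel = C/12 + H/4 = 0.825/12 + 0.123/4 = 0.09950000 kmol
Per kg fuel: N2 = O2*3.76*22.4 = 0.09950000*3.76*22.4 = 8.38029 Nm^3
Total per kg = 1.54000 + 1.37760 + 8.38029 = 11.29789 Nm^3
Total = 11.29789 * 3.4 = 38.41 Nm^3


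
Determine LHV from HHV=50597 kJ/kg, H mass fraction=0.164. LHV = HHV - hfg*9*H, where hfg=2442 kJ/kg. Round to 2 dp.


LHV = HHV - hfg * 9 * H
Water correction = 2442 * 9 * 0.164 = 3604.392 kJ/kg
LHV = 50597 - 3604.392 = 46992.61 kJ/kg


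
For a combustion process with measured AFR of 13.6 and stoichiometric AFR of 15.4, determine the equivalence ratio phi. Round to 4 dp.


phi = AFR_stoich / AFR_actual
phi = 15.4 / 13.6 = 1.1324


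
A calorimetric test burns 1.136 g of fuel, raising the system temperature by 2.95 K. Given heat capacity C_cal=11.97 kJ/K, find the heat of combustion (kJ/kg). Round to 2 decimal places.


Hc = C_cal * delta_T / m_fuel
Q_released = 11.97 * 2.95 = 35.3115 kJ
m_fuel = 1.136 g = 1.136/1000 kg = 0.001136 kg
Hc = 35.3115 / 0.001136 = 31084.07 kJ/kg


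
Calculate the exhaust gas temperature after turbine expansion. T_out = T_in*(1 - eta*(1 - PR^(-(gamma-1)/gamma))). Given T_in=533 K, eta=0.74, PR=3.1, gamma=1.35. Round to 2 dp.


T_out = T_in * (1 - eta * (1 - PR^(-(gamma-1)/gamma)))
Exponent = -(1.35-1)/1.35 = -0.25925926
PR^exp = 3.1^(-0.25925926) = 0.74577862
Factor = 1 - 0.74*(1 - 0.74577862) = 0.81187618
T_out = 533 * 0.81187618 = 432.73 K


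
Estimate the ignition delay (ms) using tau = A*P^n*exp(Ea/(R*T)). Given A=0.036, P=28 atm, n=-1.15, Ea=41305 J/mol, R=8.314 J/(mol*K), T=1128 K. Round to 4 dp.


tau = A * P^n * exp(Ea/(R*T))
P^n = 28^(-1.15) = 0.02166548
Ea/(R*T) = 41305/(8.314*1128) = 4.404367
exp(Ea/(R*T)) = 81.807348
tau = 0.036 * 0.02166548 * 81.807348 = 0.0638 ms


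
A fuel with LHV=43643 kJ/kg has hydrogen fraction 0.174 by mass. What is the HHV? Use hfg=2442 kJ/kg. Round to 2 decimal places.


HHV = LHV + hfg * 9 * H
Water addition = 2442 * 9 * 0.174 = 3824.172 kJ/kg
HHV = 43643 + 3824.172 = 47467.17 kJ/kg


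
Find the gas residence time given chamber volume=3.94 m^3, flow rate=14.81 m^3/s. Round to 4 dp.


tau = V / Q_flow
tau = 3.94 / 14.81 = 0.2660 s


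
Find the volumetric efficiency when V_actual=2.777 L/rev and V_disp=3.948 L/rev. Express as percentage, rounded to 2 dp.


eta_v = (V_actual / V_disp) * 100
Ratio = 2.777 / 3.948 = 0.7034
eta_v = 0.7034 * 100 = 70.34%


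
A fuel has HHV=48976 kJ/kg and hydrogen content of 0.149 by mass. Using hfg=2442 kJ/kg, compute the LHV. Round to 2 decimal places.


LHV = HHV - hfg * 9 * H
Water correction = 2442 * 9 * 0.149 = 3274.722 kJ/kg
LHV = 48976 - 3274.722 = 45701.28 kJ/kg


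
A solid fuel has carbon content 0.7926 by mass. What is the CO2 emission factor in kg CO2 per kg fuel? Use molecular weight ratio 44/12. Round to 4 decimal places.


EF = C_frac * (M_CO2 / M_C)
EF = 0.7926 * (44/12)
EF = 0.7926 * 3.666667 = 2.9062 kg_CO2/kg_fuel


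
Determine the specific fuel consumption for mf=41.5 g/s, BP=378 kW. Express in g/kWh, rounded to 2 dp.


SFC = (mf / BP) * 3600
Rate = 41.5 / 378 = 0.109788 g/(s*kW)
SFC = 0.109788 * 3600 = 395.24 g/kWh


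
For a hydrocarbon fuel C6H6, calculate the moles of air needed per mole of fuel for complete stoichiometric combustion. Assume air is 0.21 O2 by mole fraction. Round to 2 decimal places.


Balanced combustion: C6H6 + 7.5 O2 -> 6 CO2 + 3 H2O
O2 needed = C + H/4 = 6 + 6/4 = 7.50 moles
Air moles = O2 / 0.21 = 7.50 / 0.21 = 35.71 moles air


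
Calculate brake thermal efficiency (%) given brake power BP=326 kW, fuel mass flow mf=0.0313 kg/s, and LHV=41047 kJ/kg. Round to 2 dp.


eta_BTE = (BP / (mf * LHV)) * 100
Denominator = 0.0313 * 41047 = 1284.7711 kW
eta_BTE = (326 / 1284.7711) * 100 = 25.37%


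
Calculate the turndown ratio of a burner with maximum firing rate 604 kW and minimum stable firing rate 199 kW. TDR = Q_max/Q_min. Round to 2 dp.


TDR = Q_max / Q_min
TDR = 604 / 199 = 3.04


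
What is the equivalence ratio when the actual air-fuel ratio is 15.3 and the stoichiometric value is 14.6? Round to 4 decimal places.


phi = AFR_stoich / AFR_actual
phi = 14.6 / 15.3 = 0.9542


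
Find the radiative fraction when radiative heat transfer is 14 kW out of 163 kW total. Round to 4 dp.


f_rad = Q_rad / Q_total
f_rad = 14 / 163 = 0.0859


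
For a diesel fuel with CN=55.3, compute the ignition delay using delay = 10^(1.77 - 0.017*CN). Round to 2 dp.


delay = 10^(1.77 - 0.017*CN)
Exponent = 1.77 - 0.017*55.3 = 0.8299
delay = 10^0.8299 = 6.76 ms


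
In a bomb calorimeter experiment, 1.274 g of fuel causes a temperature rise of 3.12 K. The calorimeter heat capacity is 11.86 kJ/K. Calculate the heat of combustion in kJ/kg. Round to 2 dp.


Hc = C_cal * delta_T / m_fuel
Q_released = 11.86 * 3.12 = 37.0032 kJ
m_fuel = 1.274 g = 1.274/1000 kg = 0.001274 kg
Hc = 37.0032 / 0.001274 = 29044.90 kJ/kg


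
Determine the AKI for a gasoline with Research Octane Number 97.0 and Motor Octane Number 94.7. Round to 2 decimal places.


AKI = (RON + MON) / 2
AKI = (97.0 + 94.7) / 2
AKI = 191.7 / 2 = 95.85


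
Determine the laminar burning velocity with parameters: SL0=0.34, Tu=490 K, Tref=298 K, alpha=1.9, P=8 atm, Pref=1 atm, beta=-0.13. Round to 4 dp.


SL = SL0 * (Tu/Tref)^alpha * (P/Pref)^beta
T ratio = 490/298 = 1.64429530
(T ratio)^alpha = 1.64429530^1.9 = 2.572537
(P/Pref)^beta = 8^(-0.13) = 0.763130
SL = 0.34 * 2.572537 * 0.763130 = 0.6675 m/s


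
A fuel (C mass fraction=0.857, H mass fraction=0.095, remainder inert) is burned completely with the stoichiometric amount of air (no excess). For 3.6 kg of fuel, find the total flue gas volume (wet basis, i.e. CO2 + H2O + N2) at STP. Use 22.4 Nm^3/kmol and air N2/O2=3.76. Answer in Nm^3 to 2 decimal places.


Per kg fuel: CO2 = (C/12 kmol)*22.4 = (0.857/12)*22.4 = 1.59973 Nm^3
Per kg fuel: H2O = (H/2 kmol)*22.4 = (0.095/2)*22.4 = 1.06400 Nm^3
O2 needed per kg fuel = C/12 + H/4 = 0.857/12 + 0.095/4 = 0.09516667 kmol
Per kg fuel: N2 = O2*3.76*22.4 = 0.09516667*3.76*22.4 = 8.01532 Nm^3
Total per kg = 1.59973 + 1.06400 + 8.01532 = 10.67905 Nm^3
Total = 10.67905 * 3.6 = 38.44 Nm^3


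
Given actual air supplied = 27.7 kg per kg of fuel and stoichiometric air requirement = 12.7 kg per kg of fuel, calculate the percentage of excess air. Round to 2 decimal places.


Excess air = actual - stoichiometric = 27.7 - 12.7 = 15.00 kg/kg fuel
Excess air % = (excess / stoich) * 100 = (15.00 / 12.7) * 100 = 118.11%


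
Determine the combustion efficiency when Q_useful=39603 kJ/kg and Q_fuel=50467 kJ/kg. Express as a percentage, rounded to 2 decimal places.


Efficiency = (Q_useful / Q_fuel) * 100
Efficiency = (39603 / 50467) * 100
Efficiency = 0.7847 * 100 = 78.47%


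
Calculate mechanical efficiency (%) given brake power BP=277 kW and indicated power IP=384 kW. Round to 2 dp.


eta_mech = (BP / IP) * 100
Ratio = 277 / 384 = 0.7214
eta_mech = 0.7214 * 100 = 72.14%


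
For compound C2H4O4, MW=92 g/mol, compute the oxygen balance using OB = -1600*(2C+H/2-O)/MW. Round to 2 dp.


OB = -1600 * (2C + H/2 - O) / MW
Inner = 2*2 + 4/2 - 4 = 2.00
OB = -1600 * 2.00 / 92 = -34.78%


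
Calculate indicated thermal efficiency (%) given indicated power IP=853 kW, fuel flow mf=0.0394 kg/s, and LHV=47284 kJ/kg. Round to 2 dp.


eta_ith = (IP / (mf * LHV)) * 100
Denominator = 0.0394 * 47284 = 1862.9896 kW
eta_ith = (853 / 1862.9896) * 100 = 45.79%


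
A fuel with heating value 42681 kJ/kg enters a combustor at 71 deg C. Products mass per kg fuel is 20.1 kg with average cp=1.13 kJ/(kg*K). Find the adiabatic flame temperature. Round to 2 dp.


T_ad = T_in + Hc / (m_p * cp)
Denominator = 20.1 * 1.13 = 22.7130
Temperature rise = 42681 / 22.7130 = 1879.14 K
T_ad = 71 + 1879.14 = 1950.14 deg C


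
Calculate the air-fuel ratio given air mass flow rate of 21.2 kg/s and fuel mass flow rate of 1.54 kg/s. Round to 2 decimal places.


AFR = m_air / m_fuel
AFR = 21.2 / 1.54 = 13.77


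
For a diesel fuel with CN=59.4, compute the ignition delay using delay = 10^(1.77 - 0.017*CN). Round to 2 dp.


delay = 10^(1.77 - 0.017*CN)
Exponent = 1.77 - 0.017*59.4 = 0.7602
delay = 10^0.7602 = 5.76 ms


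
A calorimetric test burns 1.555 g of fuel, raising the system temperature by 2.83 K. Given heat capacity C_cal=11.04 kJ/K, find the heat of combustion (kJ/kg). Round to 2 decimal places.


Hc = C_cal * delta_T / m_fuel
Q_released = 11.04 * 2.83 = 31.2432 kJ
m_fuel = 1.555 g = 1.555/1000 kg = 0.001555 kg
Hc = 31.2432 / 0.001555 = 20092.09 kJ/kg


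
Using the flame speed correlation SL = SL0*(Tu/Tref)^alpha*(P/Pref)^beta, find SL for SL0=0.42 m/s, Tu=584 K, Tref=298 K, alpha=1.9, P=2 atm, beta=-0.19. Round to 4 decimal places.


SL = SL0 * (Tu/Tref)^alpha * (P/Pref)^beta
T ratio = 584/298 = 1.95973154
(T ratio)^alpha = 1.95973154^1.9 = 3.590654
(P/Pref)^beta = 2^(-0.19) = 0.876606
SL = 0.42 * 3.590654 * 0.876606 = 1.3220 m/s


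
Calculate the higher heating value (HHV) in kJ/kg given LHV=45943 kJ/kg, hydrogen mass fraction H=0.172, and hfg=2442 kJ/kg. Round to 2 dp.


HHV = LHV + hfg * 9 * H
Water addition = 2442 * 9 * 0.172 = 3780.216 kJ/kg
HHV = 45943 + 3780.216 = 49723.22 kJ/kg


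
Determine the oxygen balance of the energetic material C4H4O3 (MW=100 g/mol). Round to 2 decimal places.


OB = -1600 * (2C + H/2 - O) / MW
Inner = 2*4 + 4/2 - 3 = 7.00
OB = -1600 * 7.00 / 100 = -112.00%


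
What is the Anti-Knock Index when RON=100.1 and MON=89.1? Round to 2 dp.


AKI = (RON + MON) / 2
AKI = (100.1 + 89.1) / 2
AKI = 189.2 / 2 = 94.60


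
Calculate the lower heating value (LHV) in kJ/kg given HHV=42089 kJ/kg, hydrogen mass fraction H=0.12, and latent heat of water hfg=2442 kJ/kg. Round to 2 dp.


LHV = HHV - hfg * 9 * H
Water correction = 2442 * 9 * 0.12 = 2637.360 kJ/kg
LHV = 42089 - 2637.360 = 39451.64 kJ/kg


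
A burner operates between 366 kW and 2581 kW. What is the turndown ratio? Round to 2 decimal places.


TDR = Q_max / Q_min
TDR = 2581 / 366 = 7.05


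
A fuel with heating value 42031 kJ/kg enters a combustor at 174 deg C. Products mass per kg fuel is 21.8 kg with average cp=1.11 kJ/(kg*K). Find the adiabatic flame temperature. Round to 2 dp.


T_ad = T_in + Hc / (m_p * cp)
Denominator = 21.8 * 1.11 = 24.1980
Temperature rise = 42031 / 24.1980 = 1736.96 K
T_ad = 174 + 1736.96 = 1910.96 deg C


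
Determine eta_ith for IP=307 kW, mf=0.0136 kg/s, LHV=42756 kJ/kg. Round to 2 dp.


eta_ith = (IP / (mf * LHV)) * 100
Denominator = 0.0136 * 42756 = 581.4816 kW
eta_ith = (307 / 581.4816) * 100 = 52.80%


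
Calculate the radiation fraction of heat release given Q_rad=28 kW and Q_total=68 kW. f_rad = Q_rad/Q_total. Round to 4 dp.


f_rad = Q_rad / Q_total
f_rad = 28 / 68 = 0.4118


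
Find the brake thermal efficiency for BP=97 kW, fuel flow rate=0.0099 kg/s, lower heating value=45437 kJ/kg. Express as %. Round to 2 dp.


eta_BTE = (BP / (mf * LHV)) * 100
Denominator = 0.0099 * 45437 = 449.8263 kW
eta_BTE = (97 / 449.8263) * 100 = 21.56%


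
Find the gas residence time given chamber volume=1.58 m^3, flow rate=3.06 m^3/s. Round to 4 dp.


tau = V / Q_flow
tau = 1.58 / 3.06 = 0.5163 s


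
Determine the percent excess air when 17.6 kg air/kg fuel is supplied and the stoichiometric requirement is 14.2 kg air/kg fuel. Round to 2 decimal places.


Excess air = actual - stoichiometric = 17.6 - 14.2 = 3.40 kg/kg fuel
Excess air % = (excess / stoich) * 100 = (3.40 / 14.2) * 100 = 23.94%


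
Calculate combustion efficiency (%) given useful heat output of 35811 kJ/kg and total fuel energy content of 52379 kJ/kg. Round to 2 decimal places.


Efficiency = (Q_useful / Q_fuel) * 100
Efficiency = (35811 / 52379) * 100
Efficiency = 0.6837 * 100 = 68.37%


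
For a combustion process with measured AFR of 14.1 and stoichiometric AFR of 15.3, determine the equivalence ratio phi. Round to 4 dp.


phi = AFR_stoich / AFR_actual
phi = 15.3 / 14.1 = 1.0851


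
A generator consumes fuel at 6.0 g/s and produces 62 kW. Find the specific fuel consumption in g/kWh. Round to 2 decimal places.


SFC = (mf / BP) * 3600
Rate = 6.0 / 62 = 0.096774 g/(s*kW)
SFC = 0.096774 * 3600 = 348.39 g/kWh


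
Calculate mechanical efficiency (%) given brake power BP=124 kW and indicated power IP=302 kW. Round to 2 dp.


eta_mech = (BP / IP) * 100
Ratio = 124 / 302 = 0.4106
eta_mech = 0.4106 * 100 = 41.06%


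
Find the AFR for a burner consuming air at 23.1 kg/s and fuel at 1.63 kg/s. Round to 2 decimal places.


AFR = m_air / m_fuel
AFR = 23.1 / 1.63 = 14.17


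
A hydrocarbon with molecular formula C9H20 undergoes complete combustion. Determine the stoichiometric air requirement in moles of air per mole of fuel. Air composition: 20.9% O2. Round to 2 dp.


Balanced combustion: C9H20 + 14 O2 -> 9 CO2 + 10 H2O
O2 needed = C + H/4 = 9 + 20/4 = 14.00 moles
Air moles = O2 / 0.209 = 14.00 / 0.209 = 66.99 moles air


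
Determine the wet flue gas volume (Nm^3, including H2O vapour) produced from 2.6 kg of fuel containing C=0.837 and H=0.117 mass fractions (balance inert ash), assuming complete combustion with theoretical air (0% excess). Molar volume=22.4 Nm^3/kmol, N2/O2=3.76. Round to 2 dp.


Per kg fuel: CO2 = (C/12 kmol)*22.4 = (0.837/12)*22.4 = 1.56240 Nm^3
Per kg fuel: H2O = (H/2 kmol)*22.4 = (0.117/2)*22.4 = 1.31040 Nm^3
O2 needed per kg fuel = C/12 + H/4 = 0.837/12 + 0.117/4 = 0.09900000 kmol
Per kg fuel: N2 = O2*3.76*22.4 = 0.09900000*3.76*22.4 = 8.33818 Nm^3
Total per kg = 1.56240 + 1.31040 + 8.33818 = 11.21098 Nm^3
Total = 11.21098 * 2.6 = 29.15 Nm^3


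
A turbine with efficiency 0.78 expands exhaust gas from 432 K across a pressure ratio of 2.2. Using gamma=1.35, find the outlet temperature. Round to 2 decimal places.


T_out = T_in * (1 - eta * (1 - PR^(-(gamma-1)/gamma)))
Exponent = -(1.35-1)/1.35 = -0.25925926
PR^exp = 2.2^(-0.25925926) = 0.81512413
Factor = 1 - 0.78*(1 - 0.81512413) = 0.85579682
T_out = 432 * 0.85579682 = 369.70 K


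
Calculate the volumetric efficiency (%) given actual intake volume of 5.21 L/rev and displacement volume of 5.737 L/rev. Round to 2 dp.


eta_v = (V_actual / V_disp) * 100
Ratio = 5.21 / 5.737 = 0.9081
eta_v = 0.9081 * 100 = 90.81%


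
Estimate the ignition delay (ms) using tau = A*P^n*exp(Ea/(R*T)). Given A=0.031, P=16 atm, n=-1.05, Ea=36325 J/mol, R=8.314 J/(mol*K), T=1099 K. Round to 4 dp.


tau = A * P^n * exp(Ea/(R*T))
P^n = 16^(-1.05) = 0.05440941
Ea/(R*T) = 36325/(8.314*1099) = 3.975556
exp(Ea/(R*T)) = 53.279749
tau = 0.031 * 0.05440941 * 53.279749 = 0.0899 ms


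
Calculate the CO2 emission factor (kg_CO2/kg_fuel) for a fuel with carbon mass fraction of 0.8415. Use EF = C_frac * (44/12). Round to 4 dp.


EF = C_frac * (M_CO2 / M_C)
EF = 0.8415 * (44/12)
EF = 0.8415 * 3.666667 = 3.0855 kg_CO2/kg_fuel


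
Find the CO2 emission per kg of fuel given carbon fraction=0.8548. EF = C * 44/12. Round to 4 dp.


EF = C_frac * (M_CO2 / M_C)
EF = 0.8548 * (44/12)
EF = 0.8548 * 3.666667 = 3.1343 kg_CO2/kg_fuel


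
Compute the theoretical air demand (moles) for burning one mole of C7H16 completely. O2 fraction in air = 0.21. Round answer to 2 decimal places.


Balanced combustion: C7H16 + 11 O2 -> 7 CO2 + 8 H2O
O2 needed = C + H/4 = 7 + 16/4 = 11.00 moles
Air moles = O2 / 0.21 = 11.00 / 0.21 = 52.38 moles air


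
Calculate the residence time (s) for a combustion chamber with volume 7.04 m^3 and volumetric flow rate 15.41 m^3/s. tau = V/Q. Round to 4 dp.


tau = V / Q_flow
tau = 7.04 / 15.41 = 0.4568 s


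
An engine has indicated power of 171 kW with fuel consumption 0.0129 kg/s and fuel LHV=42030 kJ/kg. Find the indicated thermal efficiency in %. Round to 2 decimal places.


eta_ith = (IP / (mf * LHV)) * 100
Denominator = 0.0129 * 42030 = 542.1870 kW
eta_ith = (171 / 542.1870) * 100 = 31.54%


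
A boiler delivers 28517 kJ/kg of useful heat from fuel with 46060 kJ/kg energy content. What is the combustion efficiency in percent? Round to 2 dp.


Efficiency = (Q_useful / Q_fuel) * 100
Efficiency = (28517 / 46060) * 100
Efficiency = 0.6191 * 100 = 61.91%


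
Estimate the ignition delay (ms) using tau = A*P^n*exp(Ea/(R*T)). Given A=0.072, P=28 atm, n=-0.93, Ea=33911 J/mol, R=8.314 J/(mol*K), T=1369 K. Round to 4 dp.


tau = A * P^n * exp(Ea/(R*T))
P^n = 28^(-0.93) = 0.04509652
Ea/(R*T) = 33911/(8.314*1369) = 2.979388
exp(Ea/(R*T)) = 19.675780
tau = 0.072 * 0.04509652 * 19.675780 = 0.0639 ms


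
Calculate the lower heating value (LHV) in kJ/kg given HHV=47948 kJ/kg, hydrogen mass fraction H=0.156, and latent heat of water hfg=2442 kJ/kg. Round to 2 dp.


LHV = HHV - hfg * 9 * H
Water correction = 2442 * 9 * 0.156 = 3428.568 kJ/kg
LHV = 47948 - 3428.568 = 44519.43 kJ/kg


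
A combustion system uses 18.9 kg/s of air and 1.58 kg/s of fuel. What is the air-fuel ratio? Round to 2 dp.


AFR = m_air / m_fuel
AFR = 18.9 / 1.58 = 11.96


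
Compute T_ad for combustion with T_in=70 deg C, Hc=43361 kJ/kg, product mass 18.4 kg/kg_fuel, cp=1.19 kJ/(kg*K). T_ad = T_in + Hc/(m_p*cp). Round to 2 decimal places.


T_ad = T_in + Hc / (m_p * cp)
Denominator = 18.4 * 1.19 = 21.8960
Temperature rise = 43361 / 21.8960 = 1980.32 K
T_ad = 70 + 1980.32 = 2050.32 deg C


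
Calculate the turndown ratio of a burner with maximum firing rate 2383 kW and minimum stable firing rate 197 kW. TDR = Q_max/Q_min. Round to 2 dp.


TDR = Q_max / Q_min
TDR = 2383 / 197 = 12.10


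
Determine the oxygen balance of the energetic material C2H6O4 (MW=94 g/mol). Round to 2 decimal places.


OB = -1600 * (2C + H/2 - O) / MW
Inner = 2*2 + 6/2 - 4 = 3.00
OB = -1600 * 3.00 / 94 = -51.06%


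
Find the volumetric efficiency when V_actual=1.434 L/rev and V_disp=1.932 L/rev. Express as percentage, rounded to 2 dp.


eta_v = (V_actual / V_disp) * 100
Ratio = 1.434 / 1.932 = 0.7422
eta_v = 0.7422 * 100 = 74.22%


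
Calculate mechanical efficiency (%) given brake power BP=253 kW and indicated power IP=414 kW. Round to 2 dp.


eta_mech = (BP / IP) * 100
Ratio = 253 / 414 = 0.6111
eta_mech = 0.6111 * 100 = 61.11%


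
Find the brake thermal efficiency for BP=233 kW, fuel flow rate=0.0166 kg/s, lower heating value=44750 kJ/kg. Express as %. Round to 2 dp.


eta_BTE = (BP / (mf * LHV)) * 100
Denominator = 0.0166 * 44750 = 742.8500 kW
eta_BTE = (233 / 742.8500) * 100 = 31.37%


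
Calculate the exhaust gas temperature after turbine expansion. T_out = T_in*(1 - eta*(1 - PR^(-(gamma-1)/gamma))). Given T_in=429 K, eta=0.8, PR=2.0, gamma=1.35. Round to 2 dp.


T_out = T_in * (1 - eta * (1 - PR^(-(gamma-1)/gamma)))
Exponent = -(1.35-1)/1.35 = -0.25925926
PR^exp = 2.0^(-0.25925926) = 0.83551680
Factor = 1 - 0.8*(1 - 0.83551680) = 0.86841344
T_out = 429 * 0.86841344 = 372.55 K


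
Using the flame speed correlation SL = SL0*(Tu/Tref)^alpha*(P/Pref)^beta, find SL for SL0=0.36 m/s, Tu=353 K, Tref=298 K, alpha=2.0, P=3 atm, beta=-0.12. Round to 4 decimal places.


SL = SL0 * (Tu/Tref)^alpha * (P/Pref)^beta
T ratio = 353/298 = 1.18456376
(T ratio)^alpha = 1.18456376^2.0 = 1.403191
(P/Pref)^beta = 3^(-0.12) = 0.876487
SL = 0.36 * 1.403191 * 0.876487 = 0.4428 m/s


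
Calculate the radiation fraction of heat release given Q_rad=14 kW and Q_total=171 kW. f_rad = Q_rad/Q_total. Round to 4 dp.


f_rad = Q_rad / Q_total
f_rad = 14 / 171 = 0.0819


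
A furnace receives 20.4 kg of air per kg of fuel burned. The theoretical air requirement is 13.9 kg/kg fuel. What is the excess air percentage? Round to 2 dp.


Excess air = actual - stoichiometric = 20.4 - 13.9 = 6.50 kg/kg fuel
Excess air % = (excess / stoich) * 100 = (6.50 / 13.9) * 100 = 46.76%


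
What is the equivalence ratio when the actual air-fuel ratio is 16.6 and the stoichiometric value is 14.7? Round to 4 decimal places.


phi = AFR_stoich / AFR_actual
phi = 14.7 / 16.6 = 0.8855


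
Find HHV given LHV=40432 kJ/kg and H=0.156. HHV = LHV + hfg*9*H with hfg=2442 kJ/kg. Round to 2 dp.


HHV = LHV + hfg * 9 * H
Water addition = 2442 * 9 * 0.156 = 3428.568 kJ/kg
HHV = 40432 + 3428.568 = 43860.57 kJ/kg


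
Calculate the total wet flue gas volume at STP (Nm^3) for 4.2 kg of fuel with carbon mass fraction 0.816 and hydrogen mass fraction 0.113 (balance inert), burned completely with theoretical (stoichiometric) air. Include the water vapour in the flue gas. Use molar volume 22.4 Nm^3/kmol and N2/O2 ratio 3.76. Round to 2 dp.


Per kg fuel: CO2 = (C/12 kmol)*22.4 = (0.816/12)*22.4 = 1.52320 Nm^3
Per kg fuel: H2O = (H/2 kmol)*22.4 = (0.113/2)*22.4 = 1.26560 Nm^3
O2 needed per kg fuel = C/12 + H/4 = 0.816/12 + 0.113/4 = 0.09625000 kmol
Per kg fuel: N2 = O2*3.76*22.4 = 0.09625000*3.76*22.4 = 8.10656 Nm^3
Total per kg = 1.52320 + 1.26560 + 8.10656 = 10.89536 Nm^3
Total = 10.89536 * 4.2 = 45.76 Nm^3


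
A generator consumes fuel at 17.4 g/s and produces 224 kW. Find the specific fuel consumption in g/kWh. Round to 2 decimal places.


SFC = (mf / BP) * 3600
Rate = 17.4 / 224 = 0.077679 g/(s*kW)
SFC = 0.077679 * 3600 = 279.64 g/kWh


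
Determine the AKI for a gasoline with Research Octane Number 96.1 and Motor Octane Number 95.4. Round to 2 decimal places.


AKI = (RON + MON) / 2
AKI = (96.1 + 95.4) / 2
AKI = 191.5 / 2 = 95.75


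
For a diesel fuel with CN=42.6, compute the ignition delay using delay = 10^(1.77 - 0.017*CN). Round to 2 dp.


delay = 10^(1.77 - 0.017*CN)
Exponent = 1.77 - 0.017*42.6 = 1.0458
delay = 10^1.0458 = 11.11 ms


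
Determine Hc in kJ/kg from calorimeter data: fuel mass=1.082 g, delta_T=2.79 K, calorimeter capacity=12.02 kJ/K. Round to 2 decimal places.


Hc = C_cal * delta_T / m_fuel
Q_released = 12.02 * 2.79 = 33.5358 kJ
m_fuel = 1.082 g = 1.082/1000 kg = 0.001082 kg
Hc = 33.5358 / 0.001082 = 30994.27 kJ/kg


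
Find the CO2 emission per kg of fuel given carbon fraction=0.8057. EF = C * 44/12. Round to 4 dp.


EF = C_frac * (M_CO2 / M_C)
EF = 0.8057 * (44/12)
EF = 0.8057 * 3.666667 = 2.9542 kg_CO2/kg_fuel


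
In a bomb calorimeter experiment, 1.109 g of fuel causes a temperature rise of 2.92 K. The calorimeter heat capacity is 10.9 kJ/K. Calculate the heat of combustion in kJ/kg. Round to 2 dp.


Hc = C_cal * delta_T / m_fuel
Q_released = 10.9 * 2.92 = 31.8280 kJ
m_fuel = 1.109 g = 1.109/1000 kg = 0.001109 kg
Hc = 31.8280 / 0.001109 = 28699.73 kJ/kg


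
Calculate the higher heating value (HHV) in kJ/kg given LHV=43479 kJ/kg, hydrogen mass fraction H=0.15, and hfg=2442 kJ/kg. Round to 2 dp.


HHV = LHV + hfg * 9 * H
Water addition = 2442 * 9 * 0.15 = 3296.700 kJ/kg
HHV = 43479 + 3296.700 = 46775.70 kJ/kg


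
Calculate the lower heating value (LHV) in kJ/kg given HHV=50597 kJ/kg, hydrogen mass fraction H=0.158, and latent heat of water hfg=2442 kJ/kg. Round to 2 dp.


LHV = HHV - hfg * 9 * H
Water correction = 2442 * 9 * 0.158 = 3472.524 kJ/kg
LHV = 50597 - 3472.524 = 47124.48 kJ/kg


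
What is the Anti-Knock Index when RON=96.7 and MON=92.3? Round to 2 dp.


AKI = (RON + MON) / 2
AKI = (96.7 + 92.3) / 2
AKI = 189.0 / 2 = 94.50


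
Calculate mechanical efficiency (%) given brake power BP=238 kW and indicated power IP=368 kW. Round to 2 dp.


eta_mech = (BP / IP) * 100
Ratio = 238 / 368 = 0.6467
eta_mech = 0.6467 * 100 = 64.67%


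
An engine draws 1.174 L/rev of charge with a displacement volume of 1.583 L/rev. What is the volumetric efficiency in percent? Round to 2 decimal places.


eta_v = (V_actual / V_disp) * 100
Ratio = 1.174 / 1.583 = 0.7416
eta_v = 0.7416 * 100 = 74.16%


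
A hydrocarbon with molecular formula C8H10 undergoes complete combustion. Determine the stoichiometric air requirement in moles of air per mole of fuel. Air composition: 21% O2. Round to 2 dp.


Balanced combustion: C8H10 + 10.5 O2 -> 8 CO2 + 5 H2O
O2 needed = C + H/4 = 8 + 10/4 = 10.50 moles
Air moles = O2 / 0.21 = 10.50 / 0.21 = 50.00 moles air


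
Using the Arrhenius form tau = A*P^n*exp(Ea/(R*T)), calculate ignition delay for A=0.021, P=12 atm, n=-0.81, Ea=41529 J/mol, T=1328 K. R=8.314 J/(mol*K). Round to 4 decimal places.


tau = A * P^n * exp(Ea/(R*T))
P^n = 12^(-0.81) = 0.13361745
Ea/(R*T) = 41529/(8.314*1328) = 3.761347
exp(Ea/(R*T)) = 43.006308
tau = 0.021 * 0.13361745 * 43.006308 = 0.1207 ms


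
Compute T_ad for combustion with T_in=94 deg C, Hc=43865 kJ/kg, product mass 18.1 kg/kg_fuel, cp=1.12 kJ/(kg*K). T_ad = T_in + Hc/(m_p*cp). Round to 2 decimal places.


T_ad = T_in + Hc / (m_p * cp)
Denominator = 18.1 * 1.12 = 20.2720
Temperature rise = 43865 / 20.2720 = 2163.82 K
T_ad = 94 + 2163.82 = 2257.82 deg C


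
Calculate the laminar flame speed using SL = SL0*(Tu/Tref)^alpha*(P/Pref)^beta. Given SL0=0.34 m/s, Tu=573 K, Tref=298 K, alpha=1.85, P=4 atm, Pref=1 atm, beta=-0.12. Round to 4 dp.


SL = SL0 * (Tu/Tref)^alpha * (P/Pref)^beta
T ratio = 573/298 = 1.92281879
(T ratio)^alpha = 1.92281879^1.85 = 3.351861
(P/Pref)^beta = 4^(-0.12) = 0.846745
SL = 0.34 * 3.351861 * 0.846745 = 0.9650 m/s


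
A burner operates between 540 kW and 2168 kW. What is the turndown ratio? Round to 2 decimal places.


TDR = Q_max / Q_min
TDR = 2168 / 540 = 4.01


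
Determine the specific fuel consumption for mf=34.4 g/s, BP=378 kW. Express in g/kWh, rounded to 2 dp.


SFC = (mf / BP) * 3600
Rate = 34.4 / 378 = 0.091005 g/(s*kW)
SFC = 0.091005 * 3600 = 327.62 g/kWh


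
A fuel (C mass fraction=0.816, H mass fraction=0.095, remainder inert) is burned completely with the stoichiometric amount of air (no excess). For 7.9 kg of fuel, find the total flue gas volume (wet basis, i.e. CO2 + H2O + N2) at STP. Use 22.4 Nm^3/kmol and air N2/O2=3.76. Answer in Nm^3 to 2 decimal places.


Per kg fuel: CO2 = (C/12 kmol)*22.4 = (0.816/12)*22.4 = 1.52320 Nm^3
Per kg fuel: H2O = (H/2 kmol)*22.4 = (0.095/2)*22.4 = 1.06400 Nm^3
O2 needed per kg fuel = C/12 + H/4 = 0.816/12 + 0.095/4 = 0.09175000 kmol
Per kg fuel: N2 = O2*3.76*22.4 = 0.09175000*3.76*22.4 = 7.72755 Nm^3
Total per kg = 1.52320 + 1.06400 + 7.72755 = 10.31475 Nm^3
Total = 10.31475 * 7.9 = 81.49 Nm^3


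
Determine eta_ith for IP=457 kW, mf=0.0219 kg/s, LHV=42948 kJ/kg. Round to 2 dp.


eta_ith = (IP / (mf * LHV)) * 100
Denominator = 0.0219 * 42948 = 940.5612 kW
eta_ith = (457 / 940.5612) * 100 = 48.59%


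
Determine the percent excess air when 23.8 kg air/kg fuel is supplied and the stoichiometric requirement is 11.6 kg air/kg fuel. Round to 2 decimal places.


Excess air = actual - stoichiometric = 23.8 - 11.6 = 12.20 kg/kg fuel
Excess air % = (excess / stoich) * 100 = (12.20 / 11.6) * 100 = 105.17%


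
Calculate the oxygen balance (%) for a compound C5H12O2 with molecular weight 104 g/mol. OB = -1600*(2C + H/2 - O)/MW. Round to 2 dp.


OB = -1600 * (2C + H/2 - O) / MW
Inner = 2*5 + 12/2 - 2 = 14.00
OB = -1600 * 14.00 / 104 = -215.38%


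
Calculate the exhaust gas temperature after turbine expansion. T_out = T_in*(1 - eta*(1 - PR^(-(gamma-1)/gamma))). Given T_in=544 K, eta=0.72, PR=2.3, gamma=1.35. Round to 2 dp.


T_out = T_in * (1 - eta * (1 - PR^(-(gamma-1)/gamma)))
Exponent = -(1.35-1)/1.35 = -0.25925926
PR^exp = 2.3^(-0.25925926) = 0.80578413
Factor = 1 - 0.72*(1 - 0.80578413) = 0.86016457
T_out = 544 * 0.86016457 = 467.93 K


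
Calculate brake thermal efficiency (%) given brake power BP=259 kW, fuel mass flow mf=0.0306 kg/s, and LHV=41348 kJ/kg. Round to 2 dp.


eta_BTE = (BP / (mf * LHV)) * 100
Denominator = 0.0306 * 41348 = 1265.2488 kW
eta_BTE = (259 / 1265.2488) * 100 = 20.47%


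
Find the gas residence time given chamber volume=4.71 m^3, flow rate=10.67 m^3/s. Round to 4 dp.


tau = V / Q_flow
tau = 4.71 / 10.67 = 0.4414 s


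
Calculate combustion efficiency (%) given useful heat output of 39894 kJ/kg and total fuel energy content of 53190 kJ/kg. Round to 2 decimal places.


Efficiency = (Q_useful / Q_fuel) * 100
Efficiency = (39894 / 53190) * 100
Efficiency = 0.7500 * 100 = 75.00%


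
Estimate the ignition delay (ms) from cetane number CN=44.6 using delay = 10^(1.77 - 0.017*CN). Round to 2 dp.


delay = 10^(1.77 - 0.017*CN)
Exponent = 1.77 - 0.017*44.6 = 1.0118
delay = 10^1.0118 = 10.28 ms


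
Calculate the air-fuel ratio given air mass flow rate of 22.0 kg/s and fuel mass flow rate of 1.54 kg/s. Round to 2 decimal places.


AFR = m_air / m_fuel
AFR = 22.0 / 1.54 = 14.29


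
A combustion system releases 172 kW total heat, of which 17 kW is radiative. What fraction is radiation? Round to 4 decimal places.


f_rad = Q_rad / Q_total
f_rad = 17 / 172 = 0.0988


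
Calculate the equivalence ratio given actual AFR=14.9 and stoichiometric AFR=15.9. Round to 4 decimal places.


phi = AFR_stoich / AFR_actual
phi = 15.9 / 14.9 = 1.0671


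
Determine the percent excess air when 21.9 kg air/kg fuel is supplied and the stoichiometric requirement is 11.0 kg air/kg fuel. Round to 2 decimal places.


Excess air = actual - stoichiometric = 21.9 - 11.0 = 10.90 kg/kg fuel
Excess air % = (excess / stoich) * 100 = (10.90 / 11.0) * 100 = 99.09%


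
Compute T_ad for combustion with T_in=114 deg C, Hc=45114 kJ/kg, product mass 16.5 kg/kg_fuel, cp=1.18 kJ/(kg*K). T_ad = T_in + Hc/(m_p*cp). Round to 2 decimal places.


T_ad = T_in + Hc / (m_p * cp)
Denominator = 16.5 * 1.18 = 19.4700
Temperature rise = 45114 / 19.4700 = 2317.10 K
T_ad = 114 + 2317.10 = 2431.10 deg C


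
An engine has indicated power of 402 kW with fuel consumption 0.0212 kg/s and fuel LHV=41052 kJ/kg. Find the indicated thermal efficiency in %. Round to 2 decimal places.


eta_ith = (IP / (mf * LHV)) * 100
Denominator = 0.0212 * 41052 = 870.3024 kW
eta_ith = (402 / 870.3024) * 100 = 46.19%


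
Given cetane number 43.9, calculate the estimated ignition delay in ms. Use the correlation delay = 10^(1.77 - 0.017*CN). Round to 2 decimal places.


delay = 10^(1.77 - 0.017*CN)
Exponent = 1.77 - 0.017*43.9 = 1.0237
delay = 10^1.0237 = 10.56 ms


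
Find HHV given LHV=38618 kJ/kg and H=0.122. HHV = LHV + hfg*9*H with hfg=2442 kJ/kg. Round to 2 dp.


HHV = LHV + hfg * 9 * H
Water addition = 2442 * 9 * 0.122 = 2681.316 kJ/kg
HHV = 38618 + 2681.316 = 41299.32 kJ/kg


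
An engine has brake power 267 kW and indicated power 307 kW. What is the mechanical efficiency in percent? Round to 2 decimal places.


eta_mech = (BP / IP) * 100
Ratio = 267 / 307 = 0.8697
eta_mech = 0.8697 * 100 = 86.97%


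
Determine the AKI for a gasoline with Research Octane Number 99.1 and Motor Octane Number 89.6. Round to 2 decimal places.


AKI = (RON + MON) / 2
AKI = (99.1 + 89.6) / 2
AKI = 188.7 / 2 = 94.35


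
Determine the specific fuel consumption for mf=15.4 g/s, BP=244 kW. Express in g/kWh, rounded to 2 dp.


SFC = (mf / BP) * 3600
Rate = 15.4 / 244 = 0.063115 g/(s*kW)
SFC = 0.063115 * 3600 = 227.21 g/kWh


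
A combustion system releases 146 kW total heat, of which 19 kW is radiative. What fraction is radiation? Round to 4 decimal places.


f_rad = Q_rad / Q_total
f_rad = 19 / 146 = 0.1301


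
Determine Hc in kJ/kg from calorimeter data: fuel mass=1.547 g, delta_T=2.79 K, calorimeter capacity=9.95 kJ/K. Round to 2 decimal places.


Hc = C_cal * delta_T / m_fuel
Q_released = 9.95 * 2.79 = 27.7605 kJ
m_fuel = 1.547 g = 1.547/1000 kg = 0.001547 kg
Hc = 27.7605 / 0.001547 = 17944.73 kJ/kg


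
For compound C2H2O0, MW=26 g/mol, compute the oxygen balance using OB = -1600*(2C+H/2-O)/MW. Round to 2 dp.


OB = -1600 * (2C + H/2 - O) / MW
Inner = 2*2 + 2/2 - 0 = 5.00
OB = -1600 * 5.00 / 26 = -307.69%


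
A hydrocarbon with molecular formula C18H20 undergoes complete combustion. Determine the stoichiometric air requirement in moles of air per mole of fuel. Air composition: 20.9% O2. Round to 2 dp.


Balanced combustion: C18H20 + 23 O2 -> 18 CO2 + 10 H2O
O2 needed = C + H/4 = 18 + 20/4 = 23.00 moles
Air moles = O2 / 0.209 = 23.00 / 0.209 = 110.05 moles air


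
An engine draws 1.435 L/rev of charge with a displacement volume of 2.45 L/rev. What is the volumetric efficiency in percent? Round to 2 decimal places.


eta_v = (V_actual / V_disp) * 100
Ratio = 1.435 / 2.45 = 0.5857
eta_v = 0.5857 * 100 = 58.57%


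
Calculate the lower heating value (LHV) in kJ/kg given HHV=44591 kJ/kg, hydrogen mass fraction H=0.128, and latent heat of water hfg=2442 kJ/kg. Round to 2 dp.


LHV = HHV - hfg * 9 * H
Water correction = 2442 * 9 * 0.128 = 2813.184 kJ/kg
LHV = 44591 - 2813.184 = 41777.82 kJ/kg


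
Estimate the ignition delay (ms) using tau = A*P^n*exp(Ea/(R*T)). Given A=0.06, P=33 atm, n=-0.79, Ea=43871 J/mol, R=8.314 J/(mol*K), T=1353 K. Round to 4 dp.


tau = A * P^n * exp(Ea/(R*T))
P^n = 33^(-0.79) = 0.06315009
Ea/(R*T) = 43871/(8.314*1353) = 3.900046
exp(Ea/(R*T)) = 49.404716
tau = 0.06 * 0.06315009 * 49.404716 = 0.1872 ms


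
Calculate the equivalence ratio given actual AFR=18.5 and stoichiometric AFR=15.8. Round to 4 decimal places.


phi = AFR_stoich / AFR_actual
phi = 15.8 / 18.5 = 0.8541


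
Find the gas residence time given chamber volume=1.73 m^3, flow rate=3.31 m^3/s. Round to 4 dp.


tau = V / Q_flow
tau = 1.73 / 3.31 = 0.5227 s


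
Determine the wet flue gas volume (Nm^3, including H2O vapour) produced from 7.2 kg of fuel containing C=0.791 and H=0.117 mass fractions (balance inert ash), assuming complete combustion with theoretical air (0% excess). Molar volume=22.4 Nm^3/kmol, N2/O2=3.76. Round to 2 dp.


Per kg fuel: CO2 = (C/12 kmol)*22.4 = (0.791/12)*22.4 = 1.47653 Nm^3
Per kg fuel: H2O = (H/2 kmol)*22.4 = (0.117/2)*22.4 = 1.31040 Nm^3
O2 needed per kg fuel = C/12 + H/4 = 0.791/12 + 0.117/4 = 0.09516667 kmol
Per kg fuel: N2 = O2*3.76*22.4 = 0.09516667*3.76*22.4 = 8.01532 Nm^3
Total per kg = 1.47653 + 1.31040 + 8.01532 = 10.80225 Nm^3
Total = 10.80225 * 7.2 = 77.78 Nm^3
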